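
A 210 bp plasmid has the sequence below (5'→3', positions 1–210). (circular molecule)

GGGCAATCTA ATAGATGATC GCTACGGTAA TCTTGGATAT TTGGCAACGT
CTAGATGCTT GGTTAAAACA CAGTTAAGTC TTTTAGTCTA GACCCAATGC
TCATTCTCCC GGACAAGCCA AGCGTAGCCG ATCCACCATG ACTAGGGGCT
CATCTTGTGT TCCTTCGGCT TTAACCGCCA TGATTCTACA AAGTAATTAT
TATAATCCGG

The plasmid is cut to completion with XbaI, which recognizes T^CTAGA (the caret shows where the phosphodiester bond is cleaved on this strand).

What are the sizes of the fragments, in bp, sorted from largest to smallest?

173, 37 bp

XbaI sites (TCTAGA) start at positions 50, 87.
XbaI cuts after the first base of each site, so after positions 50, 87.
Circular molecule, 2 cuts → 2 fragments:
  51–87 → 37 bp
  88–210 then 1–50 → 123 + 50 = 173 bp
Sorted largest to smallest: 173, 37 bp.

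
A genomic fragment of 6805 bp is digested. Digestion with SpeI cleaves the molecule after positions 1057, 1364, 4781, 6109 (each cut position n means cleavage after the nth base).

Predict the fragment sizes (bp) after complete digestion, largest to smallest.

Linear molecule, 4 cuts → 5 fragments:
  1057 − 0 = 1057 bp
  1364 − 1057 = 307 bp
  4781 − 1364 = 3417 bp
  6109 − 4781 = 1328 bp
  6805 − 6109 = 696 bp
Sorted largest to smallest: 3417, 1328, 1057, 696, 307 bp.

3417, 1328, 1057, 696, 307 bp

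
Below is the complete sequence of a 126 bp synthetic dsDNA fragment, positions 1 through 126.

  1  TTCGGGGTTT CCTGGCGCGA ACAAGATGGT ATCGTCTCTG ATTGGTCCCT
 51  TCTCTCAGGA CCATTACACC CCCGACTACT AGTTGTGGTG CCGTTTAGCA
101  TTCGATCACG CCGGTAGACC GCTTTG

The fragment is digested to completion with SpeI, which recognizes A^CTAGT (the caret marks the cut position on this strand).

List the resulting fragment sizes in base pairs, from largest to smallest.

The SpeI site (ACTAGT) starts at position 78.
SpeI cuts after the first base of each site, so after position 78.
Linear molecule, 1 cut → 2 fragments:
  1–78 → 78 bp
  79–126 → 48 bp
Sorted largest to smallest: 78, 48 bp.

78, 48 bp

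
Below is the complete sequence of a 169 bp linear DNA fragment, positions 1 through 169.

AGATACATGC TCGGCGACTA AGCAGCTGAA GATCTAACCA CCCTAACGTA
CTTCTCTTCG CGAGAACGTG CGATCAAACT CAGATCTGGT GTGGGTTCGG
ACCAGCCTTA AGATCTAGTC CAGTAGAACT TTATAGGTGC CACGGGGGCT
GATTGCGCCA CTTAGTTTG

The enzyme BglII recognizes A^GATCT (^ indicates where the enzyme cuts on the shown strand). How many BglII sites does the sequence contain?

3

AGATCT occurs starting at positions 30, 82, 111.
BglII cuts at 3 sites.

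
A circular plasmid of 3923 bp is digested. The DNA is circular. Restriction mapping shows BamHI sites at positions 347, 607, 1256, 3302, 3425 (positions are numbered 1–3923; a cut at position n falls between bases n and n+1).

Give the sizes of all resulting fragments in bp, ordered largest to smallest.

Circular molecule, 5 cuts → 5 fragments:
  607 − 347 = 260 bp
  1256 − 607 = 649 bp
  3302 − 1256 = 2046 bp
  3425 − 3302 = 123 bp
  wrap: 3923 − 3425 + 347 = 845 bp
Sorted largest to smallest: 2046, 845, 649, 260, 123 bp.

2046, 845, 649, 260, 123 bp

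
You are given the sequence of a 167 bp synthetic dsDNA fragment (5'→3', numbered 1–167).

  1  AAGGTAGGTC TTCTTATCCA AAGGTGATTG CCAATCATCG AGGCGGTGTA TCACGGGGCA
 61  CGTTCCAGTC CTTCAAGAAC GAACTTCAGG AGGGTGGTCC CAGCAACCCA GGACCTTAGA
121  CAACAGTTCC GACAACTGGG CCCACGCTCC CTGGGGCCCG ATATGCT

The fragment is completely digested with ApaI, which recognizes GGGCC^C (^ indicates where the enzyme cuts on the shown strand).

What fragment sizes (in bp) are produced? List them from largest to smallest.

ApaI sites (GGGCCC) start at positions 138, 154.
ApaI cuts after base 5 of each site (before the last base), so after positions 142, 158.
Linear molecule, 2 cuts → 3 fragments:
  1–142 → 142 bp
  143–158 → 16 bp
  159–167 → 9 bp
Sorted largest to smallest: 142, 16, 9 bp.

142, 16, 9 bp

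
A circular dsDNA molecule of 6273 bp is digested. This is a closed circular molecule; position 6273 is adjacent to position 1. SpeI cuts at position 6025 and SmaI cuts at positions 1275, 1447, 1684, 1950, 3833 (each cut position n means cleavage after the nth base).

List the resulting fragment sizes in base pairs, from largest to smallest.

2192, 1883, 1523, 266, 237, 172 bp

Combined cut positions (sorted): 1275, 1447, 1684, 1950, 3833, 6025.
Circular molecule, 6 cuts → 6 fragments:
  1447 − 1275 = 172 bp
  1684 − 1447 = 237 bp
  1950 − 1684 = 266 bp
  3833 − 1950 = 1883 bp
  6025 − 3833 = 2192 bp
  wrap: 6273 − 6025 + 1275 = 1523 bp
Sorted largest to smallest: 2192, 1883, 1523, 266, 237, 172 bp.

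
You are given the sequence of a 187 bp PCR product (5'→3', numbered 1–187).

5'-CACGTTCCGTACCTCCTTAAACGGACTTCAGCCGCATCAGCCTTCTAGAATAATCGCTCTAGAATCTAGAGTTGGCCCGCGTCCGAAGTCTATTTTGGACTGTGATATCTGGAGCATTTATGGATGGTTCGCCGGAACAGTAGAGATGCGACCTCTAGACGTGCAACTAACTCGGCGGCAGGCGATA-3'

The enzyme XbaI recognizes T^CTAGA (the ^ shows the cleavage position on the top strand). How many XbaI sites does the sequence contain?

4

TCTAGA occurs starting at positions 44, 58, 65, 154.
XbaI cuts at 4 sites.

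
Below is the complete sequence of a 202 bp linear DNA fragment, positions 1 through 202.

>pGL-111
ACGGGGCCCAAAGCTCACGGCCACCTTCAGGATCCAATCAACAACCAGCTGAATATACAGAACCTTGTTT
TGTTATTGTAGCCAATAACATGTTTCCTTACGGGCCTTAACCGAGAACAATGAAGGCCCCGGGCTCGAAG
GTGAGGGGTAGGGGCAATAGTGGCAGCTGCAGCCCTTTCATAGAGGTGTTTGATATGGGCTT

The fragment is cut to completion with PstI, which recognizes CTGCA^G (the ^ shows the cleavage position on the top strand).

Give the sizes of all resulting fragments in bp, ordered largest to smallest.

The PstI site (CTGCAG) starts at position 167.
PstI cuts after base 5 of each site (before the last base), so after position 171.
Linear molecule, 1 cut → 2 fragments:
  1–171 → 171 bp
  172–202 → 31 bp
Sorted largest to smallest: 171, 31 bp.

171, 31 bp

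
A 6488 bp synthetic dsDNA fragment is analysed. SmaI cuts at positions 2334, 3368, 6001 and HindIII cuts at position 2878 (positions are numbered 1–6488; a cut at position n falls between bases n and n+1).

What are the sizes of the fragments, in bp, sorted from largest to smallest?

Combined cut positions (sorted): 2334, 2878, 3368, 6001.
Linear molecule, 4 cuts → 5 fragments:
  2334 − 0 = 2334 bp
  2878 − 2334 = 544 bp
  3368 − 2878 = 490 bp
  6001 − 3368 = 2633 bp
  6488 − 6001 = 487 bp
Sorted largest to smallest: 2633, 2334, 544, 490, 487 bp.

2633, 2334, 544, 490, 487 bp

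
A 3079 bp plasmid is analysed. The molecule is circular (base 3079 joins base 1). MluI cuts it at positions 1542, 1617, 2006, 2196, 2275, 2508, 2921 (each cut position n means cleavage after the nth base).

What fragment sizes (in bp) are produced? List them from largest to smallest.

Circular molecule, 7 cuts → 7 fragments:
  1617 − 1542 = 75 bp
  2006 − 1617 = 389 bp
  2196 − 2006 = 190 bp
  2275 − 2196 = 79 bp
  2508 − 2275 = 233 bp
  2921 − 2508 = 413 bp
  wrap: 3079 − 2921 + 1542 = 1700 bp
Sorted largest to smallest: 1700, 413, 389, 233, 190, 79, 75 bp.

1700, 413, 389, 233, 190, 79, 75 bp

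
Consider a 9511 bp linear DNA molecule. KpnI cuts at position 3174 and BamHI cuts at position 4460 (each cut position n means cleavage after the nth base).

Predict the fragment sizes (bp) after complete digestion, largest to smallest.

5051, 3174, 1286 bp

Combined cut positions (sorted): 3174, 4460.
Linear molecule, 2 cuts → 3 fragments:
  3174 − 0 = 3174 bp
  4460 − 3174 = 1286 bp
  9511 − 4460 = 5051 bp
Sorted largest to smallest: 5051, 3174, 1286 bp.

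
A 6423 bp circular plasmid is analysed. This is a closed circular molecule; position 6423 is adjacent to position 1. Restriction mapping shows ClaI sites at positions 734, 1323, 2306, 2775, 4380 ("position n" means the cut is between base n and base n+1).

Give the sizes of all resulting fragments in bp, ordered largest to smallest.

Circular molecule, 5 cuts → 5 fragments:
  1323 − 734 = 589 bp
  2306 − 1323 = 983 bp
  2775 − 2306 = 469 bp
  4380 − 2775 = 1605 bp
  wrap: 6423 − 4380 + 734 = 2777 bp
Sorted largest to smallest: 2777, 1605, 983, 589, 469 bp.

2777, 1605, 983, 589, 469 bp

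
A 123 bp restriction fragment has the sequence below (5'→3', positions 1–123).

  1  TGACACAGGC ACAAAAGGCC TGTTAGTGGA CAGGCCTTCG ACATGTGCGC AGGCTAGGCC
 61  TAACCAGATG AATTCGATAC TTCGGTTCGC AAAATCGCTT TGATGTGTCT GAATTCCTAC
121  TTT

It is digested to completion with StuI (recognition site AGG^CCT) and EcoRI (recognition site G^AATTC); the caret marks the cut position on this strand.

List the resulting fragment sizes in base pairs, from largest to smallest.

41, 24, 18, 16, 12, 12 bp

StuI sites (AGGCCT) start at positions 16, 32, 56.
StuI cuts after base 3 of each site, so after positions 18, 34, 58.
EcoRI sites (GAATTC) start at positions 70, 111.
EcoRI cuts after the first base of each site, so after positions 70, 111.
Combined cut positions: 18, 34, 58, 70, 111.
Linear molecule, 5 cuts → 6 fragments:
  1–18 → 18 bp
  19–34 → 16 bp
  35–58 → 24 bp
  59–70 → 12 bp
  71–111 → 41 bp
  112–123 → 12 bp
Sorted largest to smallest: 41, 24, 18, 16, 12, 12 bp.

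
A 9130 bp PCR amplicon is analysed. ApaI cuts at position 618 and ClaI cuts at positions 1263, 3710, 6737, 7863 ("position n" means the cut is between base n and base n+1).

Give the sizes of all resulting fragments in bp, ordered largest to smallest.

3027, 2447, 1267, 1126, 645, 618 bp

Combined cut positions (sorted): 618, 1263, 3710, 6737, 7863.
Linear molecule, 5 cuts → 6 fragments:
  618 − 0 = 618 bp
  1263 − 618 = 645 bp
  3710 − 1263 = 2447 bp
  6737 − 3710 = 3027 bp
  7863 − 6737 = 1126 bp
  9130 − 7863 = 1267 bp
Sorted largest to smallest: 3027, 2447, 1267, 1126, 645, 618 bp.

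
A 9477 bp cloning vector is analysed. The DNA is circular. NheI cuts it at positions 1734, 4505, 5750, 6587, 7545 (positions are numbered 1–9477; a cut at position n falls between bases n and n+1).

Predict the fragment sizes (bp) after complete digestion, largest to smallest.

Circular molecule, 5 cuts → 5 fragments:
  4505 − 1734 = 2771 bp
  5750 − 4505 = 1245 bp
  6587 − 5750 = 837 bp
  7545 − 6587 = 958 bp
  wrap: 9477 − 7545 + 1734 = 3666 bp
Sorted largest to smallest: 3666, 2771, 1245, 958, 837 bp.

3666, 2771, 1245, 958, 837 bp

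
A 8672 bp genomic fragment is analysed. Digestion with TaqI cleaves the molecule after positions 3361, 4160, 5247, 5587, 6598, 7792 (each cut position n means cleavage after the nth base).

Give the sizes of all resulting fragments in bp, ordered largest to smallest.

3361, 1194, 1087, 1011, 880, 799, 340 bp

Linear molecule, 6 cuts → 7 fragments:
  3361 − 0 = 3361 bp
  4160 − 3361 = 799 bp
  5247 − 4160 = 1087 bp
  5587 − 5247 = 340 bp
  6598 − 5587 = 1011 bp
  7792 − 6598 = 1194 bp
  8672 − 7792 = 880 bp
Sorted largest to smallest: 3361, 1194, 1087, 1011, 880, 799, 340 bp.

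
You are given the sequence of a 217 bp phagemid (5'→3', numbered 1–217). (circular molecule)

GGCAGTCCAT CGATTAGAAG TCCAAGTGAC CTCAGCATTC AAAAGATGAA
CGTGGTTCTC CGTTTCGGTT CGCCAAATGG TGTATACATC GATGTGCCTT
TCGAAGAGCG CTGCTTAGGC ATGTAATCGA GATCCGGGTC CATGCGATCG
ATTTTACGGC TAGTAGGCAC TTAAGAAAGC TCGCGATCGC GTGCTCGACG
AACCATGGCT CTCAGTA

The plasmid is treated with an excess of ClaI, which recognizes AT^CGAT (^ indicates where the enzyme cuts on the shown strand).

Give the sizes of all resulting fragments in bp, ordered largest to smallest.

ClaI sites (ATCGAT) start at positions 9, 88, 147.
ClaI cuts after base 2 of each site, so after positions 10, 89, 148.
Circular molecule, 3 cuts → 3 fragments:
  11–89 → 79 bp
  90–148 → 59 bp
  149–217 then 1–10 → 69 + 10 = 79 bp
Sorted largest to smallest: 79, 79, 59 bp.

79, 79, 59 bp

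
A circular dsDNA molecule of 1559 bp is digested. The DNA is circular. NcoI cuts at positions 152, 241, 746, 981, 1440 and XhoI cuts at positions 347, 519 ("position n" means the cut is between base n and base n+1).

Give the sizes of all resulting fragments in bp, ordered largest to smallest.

Combined cut positions (sorted): 152, 241, 347, 519, 746, 981, 1440.
Circular molecule, 7 cuts → 7 fragments:
  241 − 152 = 89 bp
  347 − 241 = 106 bp
  519 − 347 = 172 bp
  746 − 519 = 227 bp
  981 − 746 = 235 bp
  1440 − 981 = 459 bp
  wrap: 1559 − 1440 + 152 = 271 bp
Sorted largest to smallest: 459, 271, 235, 227, 172, 106, 89 bp.

459, 271, 235, 227, 172, 106, 89 bp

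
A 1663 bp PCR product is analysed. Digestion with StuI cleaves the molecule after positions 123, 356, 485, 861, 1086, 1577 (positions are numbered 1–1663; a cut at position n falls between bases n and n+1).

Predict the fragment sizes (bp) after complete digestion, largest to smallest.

491, 376, 233, 225, 129, 123, 86 bp

Linear molecule, 6 cuts → 7 fragments:
  123 − 0 = 123 bp
  356 − 123 = 233 bp
  485 − 356 = 129 bp
  861 − 485 = 376 bp
  1086 − 861 = 225 bp
  1577 − 1086 = 491 bp
  1663 − 1577 = 86 bp
Sorted largest to smallest: 491, 376, 233, 225, 129, 123, 86 bp.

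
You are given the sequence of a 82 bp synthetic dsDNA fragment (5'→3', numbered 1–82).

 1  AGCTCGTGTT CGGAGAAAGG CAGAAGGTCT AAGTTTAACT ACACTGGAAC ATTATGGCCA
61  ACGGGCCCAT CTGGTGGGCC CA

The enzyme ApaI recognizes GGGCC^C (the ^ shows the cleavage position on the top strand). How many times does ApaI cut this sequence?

GGGCCC occurs starting at positions 63, 76.
ApaI cuts at 2 sites.

2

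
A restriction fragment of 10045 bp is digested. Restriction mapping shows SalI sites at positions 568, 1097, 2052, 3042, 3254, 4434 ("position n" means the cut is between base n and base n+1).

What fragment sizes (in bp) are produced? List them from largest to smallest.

Linear molecule, 6 cuts → 7 fragments:
  568 − 0 = 568 bp
  1097 − 568 = 529 bp
  2052 − 1097 = 955 bp
  3042 − 2052 = 990 bp
  3254 − 3042 = 212 bp
  4434 − 3254 = 1180 bp
  10045 − 4434 = 5611 bp
Sorted largest to smallest: 5611, 1180, 990, 955, 568, 529, 212 bp.

5611, 1180, 990, 955, 568, 529, 212 bp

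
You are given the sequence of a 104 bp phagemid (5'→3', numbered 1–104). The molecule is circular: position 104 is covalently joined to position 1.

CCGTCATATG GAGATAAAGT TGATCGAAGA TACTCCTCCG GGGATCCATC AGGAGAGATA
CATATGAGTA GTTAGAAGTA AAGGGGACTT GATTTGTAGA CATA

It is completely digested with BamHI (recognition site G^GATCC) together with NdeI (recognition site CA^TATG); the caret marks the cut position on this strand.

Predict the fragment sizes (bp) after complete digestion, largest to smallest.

48, 36, 20 bp

The BamHI site (GGATCC) starts at position 42.
BamHI cuts after the first base of each site, so after position 42.
NdeI sites (CATATG) start at positions 5, 61.
NdeI cuts after base 2 of each site, so after positions 6, 62.
Combined cut positions: 6, 42, 62.
Circular molecule, 3 cuts → 3 fragments:
  7–42 → 36 bp
  43–62 → 20 bp
  63–104 then 1–6 → 42 + 6 = 48 bp
Sorted largest to smallest: 48, 36, 20 bp.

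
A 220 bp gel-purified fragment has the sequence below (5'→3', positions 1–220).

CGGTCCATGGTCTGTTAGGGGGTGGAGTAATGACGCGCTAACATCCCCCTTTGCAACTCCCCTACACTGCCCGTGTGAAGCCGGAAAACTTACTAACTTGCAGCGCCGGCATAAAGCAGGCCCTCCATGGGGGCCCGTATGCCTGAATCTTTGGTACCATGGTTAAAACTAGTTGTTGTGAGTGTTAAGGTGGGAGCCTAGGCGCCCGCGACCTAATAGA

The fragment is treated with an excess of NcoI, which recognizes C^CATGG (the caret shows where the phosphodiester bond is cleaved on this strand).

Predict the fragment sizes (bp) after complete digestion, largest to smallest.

NcoI sites (CCATGG) start at positions 5, 125, 157.
NcoI cuts after the first base of each site, so after positions 5, 125, 157.
Linear molecule, 3 cuts → 4 fragments:
  1–5 → 5 bp
  6–125 → 120 bp
  126–157 → 32 bp
  158–220 → 63 bp
Sorted largest to smallest: 120, 63, 32, 5 bp.

120, 63, 32, 5 bp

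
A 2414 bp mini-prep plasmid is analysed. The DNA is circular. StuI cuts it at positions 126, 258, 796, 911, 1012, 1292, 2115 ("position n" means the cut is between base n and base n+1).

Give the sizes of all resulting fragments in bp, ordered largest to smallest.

Circular molecule, 7 cuts → 7 fragments:
  258 − 126 = 132 bp
  796 − 258 = 538 bp
  911 − 796 = 115 bp
  1012 − 911 = 101 bp
  1292 − 1012 = 280 bp
  2115 − 1292 = 823 bp
  wrap: 2414 − 2115 + 126 = 425 bp
Sorted largest to smallest: 823, 538, 425, 280, 132, 115, 101 bp.

823, 538, 425, 280, 132, 115, 101 bp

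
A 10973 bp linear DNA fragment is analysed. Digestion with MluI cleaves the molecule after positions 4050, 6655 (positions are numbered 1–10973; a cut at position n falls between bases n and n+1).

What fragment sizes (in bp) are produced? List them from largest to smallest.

Linear molecule, 2 cuts → 3 fragments:
  4050 − 0 = 4050 bp
  6655 − 4050 = 2605 bp
  10973 − 6655 = 4318 bp
Sorted largest to smallest: 4318, 4050, 2605 bp.

4318, 4050, 2605 bp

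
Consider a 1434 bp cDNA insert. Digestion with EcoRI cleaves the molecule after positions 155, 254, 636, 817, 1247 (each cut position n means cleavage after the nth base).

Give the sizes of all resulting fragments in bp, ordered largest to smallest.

430, 382, 187, 181, 155, 99 bp

Linear molecule, 5 cuts → 6 fragments:
  155 − 0 = 155 bp
  254 − 155 = 99 bp
  636 − 254 = 382 bp
  817 − 636 = 181 bp
  1247 − 817 = 430 bp
  1434 − 1247 = 187 bp
Sorted largest to smallest: 430, 382, 187, 181, 155, 99 bp.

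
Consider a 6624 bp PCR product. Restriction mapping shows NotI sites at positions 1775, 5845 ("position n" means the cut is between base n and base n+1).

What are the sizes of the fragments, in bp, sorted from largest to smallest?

4070, 1775, 779 bp

Linear molecule, 2 cuts → 3 fragments:
  1775 − 0 = 1775 bp
  5845 − 1775 = 4070 bp
  6624 − 5845 = 779 bp
Sorted largest to smallest: 4070, 1775, 779 bp.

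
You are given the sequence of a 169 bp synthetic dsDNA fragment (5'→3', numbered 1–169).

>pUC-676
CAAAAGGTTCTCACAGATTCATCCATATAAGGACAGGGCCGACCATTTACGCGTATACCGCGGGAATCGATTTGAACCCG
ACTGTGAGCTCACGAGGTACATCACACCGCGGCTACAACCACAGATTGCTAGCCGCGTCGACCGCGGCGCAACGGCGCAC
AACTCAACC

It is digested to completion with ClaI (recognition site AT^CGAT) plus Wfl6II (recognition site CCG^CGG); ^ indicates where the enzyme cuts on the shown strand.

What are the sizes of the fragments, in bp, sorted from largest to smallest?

The ClaI site (ATCGAT) starts at position 66.
ClaI cuts after base 2 of each site, so after position 67.
Wfl6II sites (CCGCGG) start at positions 58, 107, 142.
Wfl6II cuts after base 3 of each site, so after positions 60, 109, 144.
Combined cut positions: 60, 67, 109, 144.
Linear molecule, 4 cuts → 5 fragments:
  1–60 → 60 bp
  61–67 → 7 bp
  68–109 → 42 bp
  110–144 → 35 bp
  145–169 → 25 bp
Sorted largest to smallest: 60, 42, 35, 25, 7 bp.

60, 42, 35, 25, 7 bp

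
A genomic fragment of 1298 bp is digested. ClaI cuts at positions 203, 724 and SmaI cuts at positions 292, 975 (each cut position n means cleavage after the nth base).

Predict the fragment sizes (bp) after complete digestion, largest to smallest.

432, 323, 251, 203, 89 bp

Combined cut positions (sorted): 203, 292, 724, 975.
Linear molecule, 4 cuts → 5 fragments:
  203 − 0 = 203 bp
  292 − 203 = 89 bp
  724 − 292 = 432 bp
  975 − 724 = 251 bp
  1298 − 975 = 323 bp
Sorted largest to smallest: 432, 323, 251, 203, 89 bp.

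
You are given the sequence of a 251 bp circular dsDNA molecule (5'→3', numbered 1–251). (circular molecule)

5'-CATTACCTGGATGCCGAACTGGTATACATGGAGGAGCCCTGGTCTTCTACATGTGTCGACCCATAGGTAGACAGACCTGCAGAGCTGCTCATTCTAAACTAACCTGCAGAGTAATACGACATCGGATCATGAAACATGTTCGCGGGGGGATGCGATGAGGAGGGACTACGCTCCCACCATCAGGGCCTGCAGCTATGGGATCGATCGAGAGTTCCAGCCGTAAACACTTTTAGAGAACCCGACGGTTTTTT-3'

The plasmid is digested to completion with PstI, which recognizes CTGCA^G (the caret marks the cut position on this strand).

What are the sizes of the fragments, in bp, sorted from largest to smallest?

141, 83, 27 bp

PstI sites (CTGCAG) start at positions 77, 104, 187.
PstI cuts after base 5 of each site (before the last base), so after positions 81, 108, 191.
Circular molecule, 3 cuts → 3 fragments:
  82–108 → 27 bp
  109–191 → 83 bp
  192–251 then 1–81 → 60 + 81 = 141 bp
Sorted largest to smallest: 141, 83, 27 bp.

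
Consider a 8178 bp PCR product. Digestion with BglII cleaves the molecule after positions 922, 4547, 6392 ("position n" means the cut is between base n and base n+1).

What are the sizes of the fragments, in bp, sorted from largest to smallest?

Linear molecule, 3 cuts → 4 fragments:
  922 − 0 = 922 bp
  4547 − 922 = 3625 bp
  6392 − 4547 = 1845 bp
  8178 − 6392 = 1786 bp
Sorted largest to smallest: 3625, 1845, 1786, 922 bp.

3625, 1845, 1786, 922 bp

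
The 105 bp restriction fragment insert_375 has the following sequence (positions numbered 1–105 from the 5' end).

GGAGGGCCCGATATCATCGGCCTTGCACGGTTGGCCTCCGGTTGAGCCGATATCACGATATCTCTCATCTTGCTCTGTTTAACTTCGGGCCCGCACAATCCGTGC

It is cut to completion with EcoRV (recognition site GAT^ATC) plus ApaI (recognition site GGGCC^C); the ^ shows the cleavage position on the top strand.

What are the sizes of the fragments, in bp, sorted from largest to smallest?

39, 32, 14, 8, 8, 4 bp

EcoRV sites (GATATC) start at positions 10, 49, 57.
EcoRV cuts after base 3 of each site, so after positions 12, 51, 59.
ApaI sites (GGGCCC) start at positions 4, 87.
ApaI cuts after base 5 of each site (before the last base), so after positions 8, 91.
Combined cut positions: 8, 12, 51, 59, 91.
Linear molecule, 5 cuts → 6 fragments:
  1–8 → 8 bp
  9–12 → 4 bp
  13–51 → 39 bp
  52–59 → 8 bp
  60–91 → 32 bp
  92–105 → 14 bp
Sorted largest to smallest: 39, 32, 14, 8, 8, 4 bp.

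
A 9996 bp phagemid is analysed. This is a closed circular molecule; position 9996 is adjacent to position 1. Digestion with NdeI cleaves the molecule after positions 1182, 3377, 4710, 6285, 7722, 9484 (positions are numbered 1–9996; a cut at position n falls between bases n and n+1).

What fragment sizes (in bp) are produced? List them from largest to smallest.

Circular molecule, 6 cuts → 6 fragments:
  3377 − 1182 = 2195 bp
  4710 − 3377 = 1333 bp
  6285 − 4710 = 1575 bp
  7722 − 6285 = 1437 bp
  9484 − 7722 = 1762 bp
  wrap: 9996 − 9484 + 1182 = 1694 bp
Sorted largest to smallest: 2195, 1762, 1694, 1575, 1437, 1333 bp.

2195, 1762, 1694, 1575, 1437, 1333 bp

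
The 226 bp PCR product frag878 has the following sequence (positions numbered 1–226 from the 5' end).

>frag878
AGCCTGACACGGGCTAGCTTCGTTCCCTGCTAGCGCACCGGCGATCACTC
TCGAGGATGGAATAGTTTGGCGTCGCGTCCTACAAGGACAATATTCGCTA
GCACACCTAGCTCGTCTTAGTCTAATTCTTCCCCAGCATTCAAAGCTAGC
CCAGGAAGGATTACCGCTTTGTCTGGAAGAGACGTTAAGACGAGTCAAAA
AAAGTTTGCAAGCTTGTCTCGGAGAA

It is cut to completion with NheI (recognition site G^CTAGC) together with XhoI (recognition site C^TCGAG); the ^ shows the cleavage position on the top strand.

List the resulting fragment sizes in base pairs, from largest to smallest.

NheI sites (GCTAGC) start at positions 13, 29, 97, 145.
NheI cuts after the first base of each site, so after positions 13, 29, 97, 145.
The XhoI site (CTCGAG) starts at position 50.
XhoI cuts after the first base of each site, so after position 50.
Combined cut positions: 13, 29, 50, 97, 145.
Linear molecule, 5 cuts → 6 fragments:
  1–13 → 13 bp
  14–29 → 16 bp
  30–50 → 21 bp
  51–97 → 47 bp
  98–145 → 48 bp
  146–226 → 81 bp
Sorted largest to smallest: 81, 48, 47, 21, 16, 13 bp.

81, 48, 47, 21, 16, 13 bp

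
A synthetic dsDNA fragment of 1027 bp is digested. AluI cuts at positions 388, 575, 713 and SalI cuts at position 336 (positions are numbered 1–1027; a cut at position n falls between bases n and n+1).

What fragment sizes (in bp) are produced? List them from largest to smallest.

336, 314, 187, 138, 52 bp

Combined cut positions (sorted): 336, 388, 575, 713.
Linear molecule, 4 cuts → 5 fragments:
  336 − 0 = 336 bp
  388 − 336 = 52 bp
  575 − 388 = 187 bp
  713 − 575 = 138 bp
  1027 − 713 = 314 bp
Sorted largest to smallest: 336, 314, 187, 138, 52 bp.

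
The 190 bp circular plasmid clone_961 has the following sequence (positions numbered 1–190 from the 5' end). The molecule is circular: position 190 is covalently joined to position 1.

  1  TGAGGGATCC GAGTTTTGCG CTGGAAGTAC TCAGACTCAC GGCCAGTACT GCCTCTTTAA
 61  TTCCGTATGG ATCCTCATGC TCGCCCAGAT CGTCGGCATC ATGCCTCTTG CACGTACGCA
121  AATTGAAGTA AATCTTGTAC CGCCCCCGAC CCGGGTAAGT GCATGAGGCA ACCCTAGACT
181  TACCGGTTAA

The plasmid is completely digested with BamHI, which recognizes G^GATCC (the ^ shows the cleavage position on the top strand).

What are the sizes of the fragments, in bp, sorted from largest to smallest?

126, 64 bp

BamHI sites (GGATCC) start at positions 5, 69.
BamHI cuts after the first base of each site, so after positions 5, 69.
Circular molecule, 2 cuts → 2 fragments:
  6–69 → 64 bp
  70–190 then 1–5 → 121 + 5 = 126 bp
Sorted largest to smallest: 126, 64 bp.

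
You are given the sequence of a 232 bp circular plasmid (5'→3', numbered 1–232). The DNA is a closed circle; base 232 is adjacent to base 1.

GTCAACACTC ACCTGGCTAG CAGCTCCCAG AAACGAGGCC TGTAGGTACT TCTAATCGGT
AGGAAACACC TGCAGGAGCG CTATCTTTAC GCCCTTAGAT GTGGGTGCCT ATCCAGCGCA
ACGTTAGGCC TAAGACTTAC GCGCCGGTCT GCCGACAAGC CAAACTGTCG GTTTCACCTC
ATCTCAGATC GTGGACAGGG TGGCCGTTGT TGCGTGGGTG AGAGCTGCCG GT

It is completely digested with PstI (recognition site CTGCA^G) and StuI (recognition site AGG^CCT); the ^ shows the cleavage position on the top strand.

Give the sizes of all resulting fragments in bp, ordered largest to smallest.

142, 54, 36 bp

The PstI site (CTGCAG) starts at position 70.
PstI cuts after base 5 of each site (before the last base), so after position 74.
StuI sites (AGGCCT) start at positions 36, 126.
StuI cuts after base 3 of each site, so after positions 38, 128.
Combined cut positions: 38, 74, 128.
Circular molecule, 3 cuts → 3 fragments:
  39–74 → 36 bp
  75–128 → 54 bp
  129–232 then 1–38 → 104 + 38 = 142 bp
Sorted largest to smallest: 142, 54, 36 bp.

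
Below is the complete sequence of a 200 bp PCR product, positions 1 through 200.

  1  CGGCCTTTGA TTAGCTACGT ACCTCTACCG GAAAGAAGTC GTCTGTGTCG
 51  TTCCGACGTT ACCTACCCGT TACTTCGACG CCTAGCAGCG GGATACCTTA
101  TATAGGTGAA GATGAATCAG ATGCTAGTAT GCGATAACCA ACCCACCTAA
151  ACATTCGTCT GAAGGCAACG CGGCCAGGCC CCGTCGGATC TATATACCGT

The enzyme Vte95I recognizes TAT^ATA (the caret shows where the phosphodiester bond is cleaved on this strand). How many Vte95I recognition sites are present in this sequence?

2

TATATA occurs starting at positions 99, 191.
Vte95I cuts at 2 sites.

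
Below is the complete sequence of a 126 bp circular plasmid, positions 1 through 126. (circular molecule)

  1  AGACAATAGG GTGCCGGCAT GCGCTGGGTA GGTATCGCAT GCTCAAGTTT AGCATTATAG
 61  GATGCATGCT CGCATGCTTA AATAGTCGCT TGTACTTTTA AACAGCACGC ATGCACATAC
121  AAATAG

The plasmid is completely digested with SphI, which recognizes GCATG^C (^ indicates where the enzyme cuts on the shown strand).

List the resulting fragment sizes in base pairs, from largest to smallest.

37, 34, 27, 20, 8 bp

SphI sites (GCATGC) start at positions 17, 37, 64, 72, 109.
SphI cuts after base 5 of each site (before the last base), so after positions 21, 41, 68, 76, 113.
Circular molecule, 5 cuts → 5 fragments:
  22–41 → 20 bp
  42–68 → 27 bp
  69–76 → 8 bp
  77–113 → 37 bp
  114–126 then 1–21 → 13 + 21 = 34 bp
Sorted largest to smallest: 37, 34, 27, 20, 8 bp.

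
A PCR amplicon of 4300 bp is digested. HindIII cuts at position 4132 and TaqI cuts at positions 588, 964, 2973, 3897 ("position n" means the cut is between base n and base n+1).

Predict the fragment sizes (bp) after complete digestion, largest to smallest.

Combined cut positions (sorted): 588, 964, 2973, 3897, 4132.
Linear molecule, 5 cuts → 6 fragments:
  588 − 0 = 588 bp
  964 − 588 = 376 bp
  2973 − 964 = 2009 bp
  3897 − 2973 = 924 bp
  4132 − 3897 = 235 bp
  4300 − 4132 = 168 bp
Sorted largest to smallest: 2009, 924, 588, 376, 235, 168 bp.

2009, 924, 588, 376, 235, 168 bp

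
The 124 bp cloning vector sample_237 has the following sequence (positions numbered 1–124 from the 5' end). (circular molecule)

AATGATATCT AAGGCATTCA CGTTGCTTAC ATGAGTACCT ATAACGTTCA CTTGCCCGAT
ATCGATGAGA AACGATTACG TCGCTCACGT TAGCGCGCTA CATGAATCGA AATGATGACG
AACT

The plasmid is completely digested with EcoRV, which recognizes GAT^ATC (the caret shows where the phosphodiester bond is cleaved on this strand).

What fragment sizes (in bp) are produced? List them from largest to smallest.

EcoRV sites (GATATC) start at positions 4, 58.
EcoRV cuts after base 3 of each site, so after positions 6, 60.
Circular molecule, 2 cuts → 2 fragments:
  7–60 → 54 bp
  61–124 then 1–6 → 64 + 6 = 70 bp
Sorted largest to smallest: 70, 54 bp.

70, 54 bp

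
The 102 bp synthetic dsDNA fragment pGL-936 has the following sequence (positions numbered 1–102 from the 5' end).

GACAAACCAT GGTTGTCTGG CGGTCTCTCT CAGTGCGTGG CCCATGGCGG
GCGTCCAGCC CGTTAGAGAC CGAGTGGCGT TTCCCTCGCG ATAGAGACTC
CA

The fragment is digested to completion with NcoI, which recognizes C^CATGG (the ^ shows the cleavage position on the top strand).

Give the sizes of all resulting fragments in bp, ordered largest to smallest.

60, 35, 7 bp

NcoI sites (CCATGG) start at positions 7, 42.
NcoI cuts after the first base of each site, so after positions 7, 42.
Linear molecule, 2 cuts → 3 fragments:
  1–7 → 7 bp
  8–42 → 35 bp
  43–102 → 60 bp
Sorted largest to smallest: 60, 35, 7 bp.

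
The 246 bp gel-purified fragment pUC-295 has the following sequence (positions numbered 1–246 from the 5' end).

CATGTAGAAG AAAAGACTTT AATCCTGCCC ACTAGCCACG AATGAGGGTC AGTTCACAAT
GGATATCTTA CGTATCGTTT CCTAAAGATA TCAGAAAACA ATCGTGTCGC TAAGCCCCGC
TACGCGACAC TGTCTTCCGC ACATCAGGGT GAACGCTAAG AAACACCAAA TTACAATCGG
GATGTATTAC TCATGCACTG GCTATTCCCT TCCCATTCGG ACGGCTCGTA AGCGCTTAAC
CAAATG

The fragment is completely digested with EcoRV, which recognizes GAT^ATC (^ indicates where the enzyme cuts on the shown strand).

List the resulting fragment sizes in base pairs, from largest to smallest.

157, 64, 25 bp

EcoRV sites (GATATC) start at positions 62, 87.
EcoRV cuts after base 3 of each site, so after positions 64, 89.
Linear molecule, 2 cuts → 3 fragments:
  1–64 → 64 bp
  65–89 → 25 bp
  90–246 → 157 bp
Sorted largest to smallest: 157, 64, 25 bp.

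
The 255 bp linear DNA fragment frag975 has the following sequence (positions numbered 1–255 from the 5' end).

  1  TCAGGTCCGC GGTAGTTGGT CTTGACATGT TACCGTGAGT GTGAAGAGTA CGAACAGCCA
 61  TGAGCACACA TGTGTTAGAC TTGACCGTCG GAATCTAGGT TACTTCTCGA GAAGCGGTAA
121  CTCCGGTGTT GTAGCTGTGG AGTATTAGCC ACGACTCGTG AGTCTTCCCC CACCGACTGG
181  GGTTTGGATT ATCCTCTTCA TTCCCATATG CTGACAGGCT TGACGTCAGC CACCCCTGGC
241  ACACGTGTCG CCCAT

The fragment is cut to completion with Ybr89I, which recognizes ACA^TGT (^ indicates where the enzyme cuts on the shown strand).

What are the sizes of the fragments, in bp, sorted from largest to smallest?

185, 43, 27 bp

Ybr89I sites (ACATGT) start at positions 25, 68.
Ybr89I cuts after base 3 of each site, so after positions 27, 70.
Linear molecule, 2 cuts → 3 fragments:
  1–27 → 27 bp
  28–70 → 43 bp
  71–255 → 185 bp
Sorted largest to smallest: 185, 43, 27 bp.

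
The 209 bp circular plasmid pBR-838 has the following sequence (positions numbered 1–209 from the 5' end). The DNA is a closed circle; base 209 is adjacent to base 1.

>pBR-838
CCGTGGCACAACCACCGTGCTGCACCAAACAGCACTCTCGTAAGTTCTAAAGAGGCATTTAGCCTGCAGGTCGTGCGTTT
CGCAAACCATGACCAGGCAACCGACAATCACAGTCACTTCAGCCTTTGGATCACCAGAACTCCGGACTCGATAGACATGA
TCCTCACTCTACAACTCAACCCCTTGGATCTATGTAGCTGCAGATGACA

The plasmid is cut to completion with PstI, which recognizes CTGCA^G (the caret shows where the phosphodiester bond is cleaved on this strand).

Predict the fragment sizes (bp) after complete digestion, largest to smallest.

PstI sites (CTGCAG) start at positions 64, 198.
PstI cuts after base 5 of each site (before the last base), so after positions 68, 202.
Circular molecule, 2 cuts → 2 fragments:
  69–202 → 134 bp
  203–209 then 1–68 → 7 + 68 = 75 bp
Sorted largest to smallest: 134, 75 bp.

134, 75 bp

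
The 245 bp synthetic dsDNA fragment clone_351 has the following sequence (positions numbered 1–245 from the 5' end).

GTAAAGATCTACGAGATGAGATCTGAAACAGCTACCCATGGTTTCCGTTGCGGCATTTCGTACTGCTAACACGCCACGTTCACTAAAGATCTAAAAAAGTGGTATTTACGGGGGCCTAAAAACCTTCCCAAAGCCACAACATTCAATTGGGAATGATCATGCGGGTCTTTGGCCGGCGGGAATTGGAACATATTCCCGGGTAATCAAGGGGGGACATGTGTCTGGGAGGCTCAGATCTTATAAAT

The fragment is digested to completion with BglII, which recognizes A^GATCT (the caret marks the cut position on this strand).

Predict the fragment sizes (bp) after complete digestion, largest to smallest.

146, 68, 14, 12, 5 bp

BglII sites (AGATCT) start at positions 5, 19, 87, 233.
BglII cuts after the first base of each site, so after positions 5, 19, 87, 233.
Linear molecule, 4 cuts → 5 fragments:
  1–5 → 5 bp
  6–19 → 14 bp
  20–87 → 68 bp
  88–233 → 146 bp
  234–245 → 12 bp
Sorted largest to smallest: 146, 68, 14, 12, 5 bp.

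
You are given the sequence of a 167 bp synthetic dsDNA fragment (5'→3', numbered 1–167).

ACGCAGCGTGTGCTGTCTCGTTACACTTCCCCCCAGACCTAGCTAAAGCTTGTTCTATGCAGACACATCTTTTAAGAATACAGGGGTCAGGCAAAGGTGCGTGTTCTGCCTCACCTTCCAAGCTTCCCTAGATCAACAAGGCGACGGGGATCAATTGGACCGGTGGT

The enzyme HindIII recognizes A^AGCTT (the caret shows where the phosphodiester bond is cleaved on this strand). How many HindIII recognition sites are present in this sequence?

AAGCTT occurs starting at positions 46, 120.
HindIII cuts at 2 sites.

2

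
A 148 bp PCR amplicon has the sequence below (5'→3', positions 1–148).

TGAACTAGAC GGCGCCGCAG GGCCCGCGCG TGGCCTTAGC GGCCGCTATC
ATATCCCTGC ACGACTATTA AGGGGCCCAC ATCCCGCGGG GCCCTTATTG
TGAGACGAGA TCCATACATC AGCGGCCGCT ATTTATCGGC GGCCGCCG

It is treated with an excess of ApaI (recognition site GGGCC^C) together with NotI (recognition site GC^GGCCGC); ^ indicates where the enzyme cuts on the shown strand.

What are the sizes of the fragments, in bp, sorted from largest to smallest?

ApaI sites (GGGCCC) start at positions 20, 73, 89.
ApaI cuts after base 5 of each site (before the last base), so after positions 24, 77, 93.
NotI sites (GCGGCCGC) start at positions 39, 122, 139.
NotI cuts after base 2 of each site, so after positions 40, 123, 140.
Combined cut positions: 24, 40, 77, 93, 123, 140.
Linear molecule, 6 cuts → 7 fragments:
  1–24 → 24 bp
  25–40 → 16 bp
  41–77 → 37 bp
  78–93 → 16 bp
  94–123 → 30 bp
  124–140 → 17 bp
  141–148 → 8 bp
Sorted largest to smallest: 37, 30, 24, 17, 16, 16, 8 bp.

37, 30, 24, 17, 16, 16, 8 bp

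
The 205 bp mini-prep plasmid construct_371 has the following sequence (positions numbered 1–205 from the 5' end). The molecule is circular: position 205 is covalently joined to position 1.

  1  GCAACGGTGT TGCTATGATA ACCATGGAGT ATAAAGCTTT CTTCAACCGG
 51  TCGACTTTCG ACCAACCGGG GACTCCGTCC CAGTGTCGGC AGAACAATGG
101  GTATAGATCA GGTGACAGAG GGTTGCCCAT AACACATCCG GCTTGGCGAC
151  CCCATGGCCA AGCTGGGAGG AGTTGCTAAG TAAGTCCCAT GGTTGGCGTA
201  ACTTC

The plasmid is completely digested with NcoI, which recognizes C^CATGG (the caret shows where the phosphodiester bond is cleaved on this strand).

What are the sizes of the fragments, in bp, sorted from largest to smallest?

NcoI sites (CCATGG) start at positions 22, 152, 187.
NcoI cuts after the first base of each site, so after positions 22, 152, 187.
Circular molecule, 3 cuts → 3 fragments:
  23–152 → 130 bp
  153–187 → 35 bp
  188–205 then 1–22 → 18 + 22 = 40 bp
Sorted largest to smallest: 130, 40, 35 bp.

130, 40, 35 bp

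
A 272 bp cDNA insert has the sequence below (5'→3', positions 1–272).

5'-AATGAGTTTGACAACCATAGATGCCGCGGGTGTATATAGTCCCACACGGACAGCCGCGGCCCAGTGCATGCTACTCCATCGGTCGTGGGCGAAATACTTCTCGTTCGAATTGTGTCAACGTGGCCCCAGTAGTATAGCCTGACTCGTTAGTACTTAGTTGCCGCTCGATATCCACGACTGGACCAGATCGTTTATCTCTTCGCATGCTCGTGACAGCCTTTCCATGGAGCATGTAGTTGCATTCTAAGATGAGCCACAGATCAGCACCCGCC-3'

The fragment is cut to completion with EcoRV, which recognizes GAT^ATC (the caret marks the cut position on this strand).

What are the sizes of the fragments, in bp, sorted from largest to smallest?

169, 103 bp

The EcoRV site (GATATC) starts at position 167.
EcoRV cuts after base 3 of each site, so after position 169.
Linear molecule, 1 cut → 2 fragments:
  1–169 → 169 bp
  170–272 → 103 bp
Sorted largest to smallest: 169, 103 bp.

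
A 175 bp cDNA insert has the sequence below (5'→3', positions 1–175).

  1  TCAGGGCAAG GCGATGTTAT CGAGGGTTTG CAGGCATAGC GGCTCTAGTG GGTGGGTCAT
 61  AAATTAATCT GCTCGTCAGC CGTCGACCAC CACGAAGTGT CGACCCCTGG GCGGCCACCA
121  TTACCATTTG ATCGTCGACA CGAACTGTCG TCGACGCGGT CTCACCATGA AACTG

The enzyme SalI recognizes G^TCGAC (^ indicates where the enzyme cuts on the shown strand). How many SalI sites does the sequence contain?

GTCGAC occurs starting at positions 82, 99, 134, 150.
SalI cuts at 4 sites.

4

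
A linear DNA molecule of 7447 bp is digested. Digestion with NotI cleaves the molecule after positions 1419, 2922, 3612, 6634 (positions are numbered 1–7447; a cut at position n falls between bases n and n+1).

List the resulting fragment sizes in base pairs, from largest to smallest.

Linear molecule, 4 cuts → 5 fragments:
  1419 − 0 = 1419 bp
  2922 − 1419 = 1503 bp
  3612 − 2922 = 690 bp
  6634 − 3612 = 3022 bp
  7447 − 6634 = 813 bp
Sorted largest to smallest: 3022, 1503, 1419, 813, 690 bp.

3022, 1503, 1419, 813, 690 bp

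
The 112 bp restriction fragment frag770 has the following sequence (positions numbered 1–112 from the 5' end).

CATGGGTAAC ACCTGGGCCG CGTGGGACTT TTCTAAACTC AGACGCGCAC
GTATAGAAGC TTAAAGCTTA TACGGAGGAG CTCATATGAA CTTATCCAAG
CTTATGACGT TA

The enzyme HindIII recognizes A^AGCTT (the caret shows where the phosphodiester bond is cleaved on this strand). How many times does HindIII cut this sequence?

AAGCTT occurs starting at positions 57, 64, 98.
HindIII cuts at 3 sites.

3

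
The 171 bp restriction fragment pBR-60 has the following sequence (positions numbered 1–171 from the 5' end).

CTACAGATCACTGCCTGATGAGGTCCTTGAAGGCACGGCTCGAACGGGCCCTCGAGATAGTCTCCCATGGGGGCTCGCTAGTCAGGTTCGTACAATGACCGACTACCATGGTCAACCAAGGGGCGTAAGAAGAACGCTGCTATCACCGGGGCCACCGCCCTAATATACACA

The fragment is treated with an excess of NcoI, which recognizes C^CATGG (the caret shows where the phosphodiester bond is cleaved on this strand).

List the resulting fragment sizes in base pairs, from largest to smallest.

NcoI sites (CCATGG) start at positions 65, 106.
NcoI cuts after the first base of each site, so after positions 65, 106.
Linear molecule, 2 cuts → 3 fragments:
  1–65 → 65 bp
  66–106 → 41 bp
  107–171 → 65 bp
Sorted largest to smallest: 65, 65, 41 bp.

65, 65, 41 bp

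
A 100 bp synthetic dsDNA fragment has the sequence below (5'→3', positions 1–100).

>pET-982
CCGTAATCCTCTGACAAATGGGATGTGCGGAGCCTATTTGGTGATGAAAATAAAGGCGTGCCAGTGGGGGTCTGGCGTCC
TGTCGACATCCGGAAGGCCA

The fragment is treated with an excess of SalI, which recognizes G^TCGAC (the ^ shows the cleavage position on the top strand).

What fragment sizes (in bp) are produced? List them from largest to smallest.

82, 18 bp

The SalI site (GTCGAC) starts at position 82.
SalI cuts after the first base of each site, so after position 82.
Linear molecule, 1 cut → 2 fragments:
  1–82 → 82 bp
  83–100 → 18 bp
Sorted largest to smallest: 82, 18 bp.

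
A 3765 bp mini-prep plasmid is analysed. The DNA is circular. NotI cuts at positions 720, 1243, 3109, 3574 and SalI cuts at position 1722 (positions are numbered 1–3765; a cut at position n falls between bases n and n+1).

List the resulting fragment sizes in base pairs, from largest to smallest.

1387, 911, 523, 479, 465 bp

Combined cut positions (sorted): 720, 1243, 1722, 3109, 3574.
Circular molecule, 5 cuts → 5 fragments:
  1243 − 720 = 523 bp
  1722 − 1243 = 479 bp
  3109 − 1722 = 1387 bp
  3574 − 3109 = 465 bp
  wrap: 3765 − 3574 + 720 = 911 bp
Sorted largest to smallest: 1387, 911, 523, 479, 465 bp.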